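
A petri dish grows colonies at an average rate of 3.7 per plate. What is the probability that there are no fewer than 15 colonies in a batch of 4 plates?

0.5137

Over the interval, μ = 3.7 × 4 = 14.8 (a batch of 4 plates = 4 plates).
P(N ≥ 15) = 1 − P(N ≤ 14) = 1 − Σ_{j=0}^{14} e^(−μ) μ^j/j! ≈ 0.5137.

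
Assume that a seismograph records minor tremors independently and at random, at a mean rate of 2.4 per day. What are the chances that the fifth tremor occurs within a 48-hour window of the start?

0.5237

Over the interval, μ = 2.4 × 2 = 4.8 (a 48-hour window = 2 days).
The fifth arrival falls in the interval iff at least 5 events occur there: P(S_5 ≤ t) = P(N ≥ 5) = 1 − P(N ≤ 4) ≈ 0.5237.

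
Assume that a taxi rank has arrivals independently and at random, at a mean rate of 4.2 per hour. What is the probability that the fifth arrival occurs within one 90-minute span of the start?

Over the interval, μ = 4.2 × 1.5 = 6.3 (a 90-minute span = 1.5 hours).
The fifth arrival falls in the interval iff at least 5 events occur there: P(S_5 ≤ t) = P(N ≥ 5) = 1 − P(N ≤ 4) ≈ 0.7531.

0.7531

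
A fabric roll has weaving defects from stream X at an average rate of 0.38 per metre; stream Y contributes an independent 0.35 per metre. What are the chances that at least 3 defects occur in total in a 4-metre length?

Independent Poisson processes superpose: combined rate λ = 0.38 + 0.35 = 0.73 per metre.
Over the interval, μ = 0.73 × 4 = 2.92 (a 4-metre length = 4 metres).
P(N ≥ 3) = 1 − P(N ≤ 2) ≈ 0.5586.

0.5586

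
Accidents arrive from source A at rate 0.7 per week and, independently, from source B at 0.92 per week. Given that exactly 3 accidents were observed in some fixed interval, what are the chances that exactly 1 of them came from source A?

0.4181

Given the total, each event is independently from source A with probability p = λ_A/(λ_A+λ_B) = 0.7/1.62 ≈ 0.4321.
So K ~ Binomial(3, 0.7/1.62): P(K = 1) = C(3,1) · (0.7/1.62)^1 · (0.92/1.62)^2 ≈ 0.4181.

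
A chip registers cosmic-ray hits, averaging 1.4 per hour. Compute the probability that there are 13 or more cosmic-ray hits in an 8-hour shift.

Over the interval, μ = 1.4 × 8 = 11.2 (an 8-hour shift = 8 hours).
P(N ≥ 13) = 1 − P(N ≤ 12) = 1 − Σ_{j=0}^{12} e^(−μ) μ^j/j! ≈ 0.3334.

0.3334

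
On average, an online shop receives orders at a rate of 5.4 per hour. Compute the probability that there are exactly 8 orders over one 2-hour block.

0.0936

Over the interval, μ = 5.4 × 2 = 10.8 (a 2-hour block = 2 hours).
P(N = 8) = e^(−μ) μ^8/8! = e^(−10.8) · 10.8^8/40320 ≈ 0.0936.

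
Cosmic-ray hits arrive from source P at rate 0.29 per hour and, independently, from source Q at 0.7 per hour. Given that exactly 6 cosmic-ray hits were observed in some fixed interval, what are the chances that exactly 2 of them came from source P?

0.3217

Given the total, each event is independently from source P with probability p = λ_P/(λ_P+λ_Q) = 0.29/0.99 ≈ 0.2929.
So K ~ Binomial(6, 0.29/0.99): P(K = 2) = C(6,2) · (0.29/0.99)^2 · (0.7/0.99)^4 ≈ 0.3217.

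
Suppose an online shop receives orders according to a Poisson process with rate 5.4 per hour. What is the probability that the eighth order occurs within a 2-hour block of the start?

Over the interval, μ = 5.4 × 2 = 10.8 (a 2-hour block = 2 hours).
The eighth arrival falls in the interval iff at least 8 events occur there: P(S_8 ≤ t) = P(N ≥ 8) = 1 − P(N ≤ 7) ≈ 0.8434.

0.8434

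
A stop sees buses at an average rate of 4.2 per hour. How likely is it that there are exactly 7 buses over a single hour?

0.0686

With mean μ = 4.2 per hour,
P(N = 7) = e^(−μ) μ^7/7! = e^(−4.2) · 4.2^7/5040 ≈ 0.0686.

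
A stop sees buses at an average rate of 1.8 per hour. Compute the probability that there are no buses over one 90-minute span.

Over the interval, μ = 1.8 × 1.5 = 2.7 (a 90-minute span = 1.5 hours).
P(N = 0) = e^(−μ) μ^0/0! = e^(−2.7) · 2.7^0/1 ≈ 0.0672.

0.0672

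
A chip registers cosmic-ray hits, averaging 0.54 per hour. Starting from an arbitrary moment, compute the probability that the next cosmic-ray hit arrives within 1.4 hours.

0.5305

Inter-arrival times are exponential with rate λ = 0.54 per hour.
P(T ≤ 1.4) = 1 − e^(−λt) = 1 − e^(−0.54 × 1.4) = 1 − e^(−0.756) ≈ 0.5305.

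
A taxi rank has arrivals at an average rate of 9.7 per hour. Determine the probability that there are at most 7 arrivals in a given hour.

With mean μ = 9.7 per hour,
P(N ≤ 7) = Σ_{j=0}^{7} e^(−μ) μ^j/j! ≈ 0.2485.

0.2485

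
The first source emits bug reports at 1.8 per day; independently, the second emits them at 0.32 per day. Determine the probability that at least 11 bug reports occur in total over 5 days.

Independent Poisson processes superpose: combined rate λ = 1.8 + 0.32 = 2.12 per day.
Over the interval, μ = 2.12 × 5 = 10.6 (5 days).
P(N ≥ 11) = 1 − P(N ≤ 10) ≈ 0.4916.

0.4916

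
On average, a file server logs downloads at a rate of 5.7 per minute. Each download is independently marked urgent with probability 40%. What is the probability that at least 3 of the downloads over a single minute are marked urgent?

Thinning: the downloads that are marked urgent themselves form a Poisson process with rate 0.4 × 5.7 = 2.28 per minute.
So μ = 2.28.
P(N ≥ 3) = 1 − P(N ≤ 2) ≈ 0.3987.

0.3987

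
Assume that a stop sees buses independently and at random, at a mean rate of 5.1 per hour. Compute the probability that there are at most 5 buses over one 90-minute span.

Over the interval, μ = 5.1 × 1.5 = 7.65 (a 90-minute span = 1.5 hours).
P(N ≤ 5) = Σ_{j=0}^{5} e^(−μ) μ^j/j! ≈ 0.2254.

0.2254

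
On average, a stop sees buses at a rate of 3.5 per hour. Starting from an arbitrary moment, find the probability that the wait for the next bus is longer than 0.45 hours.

0.2070

The wait for the next event is exponential with rate λ = 3.5 per hour.
P(T > 0.45) = e^(−λt) = e^(−3.5 × 0.45) = e^(−1.575) ≈ 0.2070.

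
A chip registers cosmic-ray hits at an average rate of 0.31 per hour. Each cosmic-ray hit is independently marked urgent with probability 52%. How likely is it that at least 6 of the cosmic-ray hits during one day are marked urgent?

0.1947

Thinning: the cosmic-ray hits that are marked urgent themselves form a Poisson process with rate 0.52 × 0.31 = 0.1612 per hour.
Over the interval, μ = 0.1612 × 24 = 3.8688 (a day = 24 hours).
P(N ≥ 6) = 1 − P(N ≤ 5) ≈ 0.1947.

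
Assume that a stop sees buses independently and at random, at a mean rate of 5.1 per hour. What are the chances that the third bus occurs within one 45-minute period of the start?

0.7351

Over the interval, μ = 5.1 × 0.75 = 3.825 (a 45-minute period = 0.75 hours).
The third arrival falls in the interval iff at least 3 events occur there: P(S_3 ≤ t) = P(N ≥ 3) = 1 − P(N ≤ 2) ≈ 0.7351.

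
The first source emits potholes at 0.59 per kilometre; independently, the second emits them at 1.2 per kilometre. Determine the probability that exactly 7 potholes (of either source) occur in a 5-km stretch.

0.1184

Independent Poisson processes superpose: combined rate λ = 0.59 + 1.2 = 1.79 per kilometre.
Over the interval, μ = 1.79 × 5 = 8.95 (a 5-km stretch = 5 kilometres).
P(N = 7) = e^(−8.95) · 8.95^7/7! ≈ 0.1184.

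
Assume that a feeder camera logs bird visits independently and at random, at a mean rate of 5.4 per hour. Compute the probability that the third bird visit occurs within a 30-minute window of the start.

Over the interval, μ = 5.4 × 0.5 = 2.7 (a 30-minute window = 0.5 hours).
The third arrival falls in the interval iff at least 3 events occur there: P(S_3 ≤ t) = P(N ≥ 3) = 1 − P(N ≤ 2) ≈ 0.5064.

0.5064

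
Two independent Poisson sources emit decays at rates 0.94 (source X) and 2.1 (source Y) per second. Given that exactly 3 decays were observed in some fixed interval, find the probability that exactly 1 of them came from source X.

0.4427

Given the total, each event is independently from source X with probability p = λ_X/(λ_X+λ_Y) = 0.94/3.04 ≈ 0.3092.
So K ~ Binomial(3, 0.94/3.04): P(K = 1) = C(3,1) · (0.94/3.04)^1 · (2.1/3.04)^2 ≈ 0.4427.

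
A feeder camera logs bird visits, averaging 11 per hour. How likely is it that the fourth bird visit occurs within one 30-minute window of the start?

Over the interval, μ = 11 × 0.5 = 5.5 (a 30-minute window = 0.5 hours).
The fourth arrival falls in the interval iff at least 4 events occur there: P(S_4 ≤ t) = P(N ≥ 4) = 1 − P(N ≤ 3) ≈ 0.7983.

0.7983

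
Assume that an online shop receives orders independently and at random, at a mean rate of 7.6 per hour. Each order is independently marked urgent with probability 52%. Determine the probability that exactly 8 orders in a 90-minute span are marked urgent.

0.1008

Thinning: the orders that are marked urgent themselves form a Poisson process with rate 0.52 × 7.6 = 3.952 per hour.
Over the interval, μ = 3.952 × 1.5 = 5.928 (a 90-minute span = 1.5 hours).
P(N = 8) = e^(−5.928) · 5.928^8/8! ≈ 0.1008.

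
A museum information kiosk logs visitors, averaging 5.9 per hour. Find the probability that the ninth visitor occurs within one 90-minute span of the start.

0.5244

Over the interval, μ = 5.9 × 1.5 = 8.85 (a 90-minute span = 1.5 hours).
The ninth arrival falls in the interval iff at least 9 events occur there: P(S_9 ≤ t) = P(N ≥ 9) = 1 − P(N ≤ 8) ≈ 0.5244.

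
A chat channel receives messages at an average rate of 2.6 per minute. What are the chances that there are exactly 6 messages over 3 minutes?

Over the interval, μ = 2.6 × 3 = 7.8 (3 minutes).
P(N = 6) = e^(−μ) μ^6/6! = e^(−7.8) · 7.8^6/720 ≈ 0.1282.

0.1282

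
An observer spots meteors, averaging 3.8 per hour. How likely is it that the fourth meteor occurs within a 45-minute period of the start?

0.3192

Over the interval, μ = 3.8 × 0.75 = 2.85 (a 45-minute period = 0.75 hours).
The fourth arrival falls in the interval iff at least 4 events occur there: P(S_4 ≤ t) = P(N ≥ 4) = 1 − P(N ≤ 3) ≈ 0.3192.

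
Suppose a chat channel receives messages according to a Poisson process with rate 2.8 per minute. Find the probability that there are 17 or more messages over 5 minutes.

Over the interval, μ = 2.8 × 5 = 14 (5 minutes).
P(N ≥ 17) = 1 − P(N ≤ 16) = 1 − Σ_{j=0}^{16} e^(−μ) μ^j/j! ≈ 0.2441.

0.2441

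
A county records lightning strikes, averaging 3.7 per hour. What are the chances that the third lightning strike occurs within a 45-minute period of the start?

0.5246

Over the interval, μ = 3.7 × 0.75 = 2.775 (a 45-minute period = 0.75 hours).
The third arrival falls in the interval iff at least 3 events occur there: P(S_3 ≤ t) = P(N ≥ 3) = 1 − P(N ≤ 2) ≈ 0.5246.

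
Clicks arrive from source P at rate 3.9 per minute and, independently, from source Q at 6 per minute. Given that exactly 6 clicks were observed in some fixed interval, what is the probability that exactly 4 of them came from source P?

Given the total, each event is independently from source P with probability p = λ_P/(λ_P+λ_Q) = 3.9/9.9 ≈ 0.3939.
So K ~ Binomial(6, 3.9/9.9): P(K = 4) = C(6,4) · (3.9/9.9)^4 · (6/9.9)^2 ≈ 0.1327.

0.1327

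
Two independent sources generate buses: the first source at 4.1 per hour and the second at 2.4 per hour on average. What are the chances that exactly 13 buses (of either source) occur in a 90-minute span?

0.0674

Independent Poisson processes superpose: combined rate λ = 4.1 + 2.4 = 6.5 per hour.
Over the interval, μ = 6.5 × 1.5 = 9.75 (a 90-minute span = 1.5 hours).
P(N = 13) = e^(−9.75) · 9.75^13/13! ≈ 0.0674.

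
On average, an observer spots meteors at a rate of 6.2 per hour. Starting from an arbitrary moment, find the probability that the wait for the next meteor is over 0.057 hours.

0.7023

The wait for the next event is exponential with rate λ = 6.2 per hour.
P(T > 0.057) = e^(−λt) = e^(−6.2 × 0.057) = e^(−0.3534) ≈ 0.7023.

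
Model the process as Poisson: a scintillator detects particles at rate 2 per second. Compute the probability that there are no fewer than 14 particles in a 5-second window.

0.1355

Over the interval, μ = 2 × 5 = 10 (a 5-second window = 5 seconds).
P(N ≥ 14) = 1 − P(N ≤ 13) = 1 − Σ_{j=0}^{13} e^(−μ) μ^j/j! ≈ 0.1355.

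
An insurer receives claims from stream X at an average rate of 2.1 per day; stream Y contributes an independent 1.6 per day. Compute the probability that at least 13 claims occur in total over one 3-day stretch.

Independent Poisson processes superpose: combined rate λ = 2.1 + 1.6 = 3.7 per day.
Over the interval, μ = 3.7 × 3 = 11.1 (a 3-day stretch = 3 days).
P(N ≥ 13) = 1 − P(N ≤ 12) ≈ 0.3223.

0.3223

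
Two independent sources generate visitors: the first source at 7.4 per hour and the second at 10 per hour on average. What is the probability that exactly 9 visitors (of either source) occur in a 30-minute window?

Independent Poisson processes superpose: combined rate λ = 7.4 + 10 = 17.4 per hour.
Over the interval, μ = 17.4 × 0.5 = 8.7 (a 30-minute window = 0.5 hours).
P(N = 9) = e^(−8.7) · 8.7^9/9! ≈ 0.1311.

0.1311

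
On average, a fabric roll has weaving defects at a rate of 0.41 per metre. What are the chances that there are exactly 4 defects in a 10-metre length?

Over the interval, μ = 0.41 × 10 = 4.1 (a 10-metre length = 10 metres).
P(N = 4) = e^(−μ) μ^4/4! = e^(−4.1) · 4.1^4/24 ≈ 0.1951.

0.1951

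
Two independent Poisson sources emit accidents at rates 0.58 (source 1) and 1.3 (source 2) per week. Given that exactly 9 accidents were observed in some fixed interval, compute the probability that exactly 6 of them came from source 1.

Given the total, each event is independently from source 1 with probability p = λ_1/(λ_1+λ_2) = 0.58/1.88 ≈ 0.3085.
So K ~ Binomial(9, 0.58/1.88): P(K = 6) = C(9,6) · (0.58/1.88)^6 · (1.3/1.88)^3 ≈ 0.0239.

0.0239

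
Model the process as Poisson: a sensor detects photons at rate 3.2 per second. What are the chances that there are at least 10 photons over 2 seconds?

0.1142

Over the interval, μ = 3.2 × 2 = 6.4 (2 seconds).
P(N ≥ 10) = 1 − P(N ≤ 9) = 1 − Σ_{j=0}^{9} e^(−μ) μ^j/j! ≈ 0.1142.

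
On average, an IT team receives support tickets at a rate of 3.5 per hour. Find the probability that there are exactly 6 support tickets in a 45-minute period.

Over the interval, μ = 3.5 × 0.75 = 2.625 (a 45-minute period = 0.75 hours).
P(N = 6) = e^(−μ) μ^6/6! = e^(−2.625) · 2.625^6/720 ≈ 0.0329.

0.0329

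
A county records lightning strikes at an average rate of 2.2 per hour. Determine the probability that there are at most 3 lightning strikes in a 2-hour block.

0.3594

Over the interval, μ = 2.2 × 2 = 4.4 (a 2-hour block = 2 hours).
P(N ≤ 3) = Σ_{j=0}^{3} e^(−μ) μ^j/j! ≈ 0.3594.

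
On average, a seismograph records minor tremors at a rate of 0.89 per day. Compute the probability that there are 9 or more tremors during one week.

0.1774

Over the interval, μ = 0.89 × 7 = 6.23 (a week = 7 days).
P(N ≥ 9) = 1 − P(N ≤ 8) = 1 − Σ_{j=0}^{8} e^(−μ) μ^j/j! ≈ 0.1774.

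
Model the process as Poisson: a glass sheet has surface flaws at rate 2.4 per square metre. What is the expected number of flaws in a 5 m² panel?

E[N] = λt = 2.4 × 5 = 12 (a 5 m² panel = 5 square metres).

12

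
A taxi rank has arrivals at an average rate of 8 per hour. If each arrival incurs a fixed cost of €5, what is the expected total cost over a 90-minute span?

€60

E[N] = 8 × 1.5 = 12 (a 90-minute span = 1.5 hours); E[cost] = 12 × €5 = €60.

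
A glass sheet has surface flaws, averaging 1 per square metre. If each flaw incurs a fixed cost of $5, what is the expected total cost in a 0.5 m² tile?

E[N] = 1 × 0.5 = 0.5 (a 0.5 m² tile = 0.5 square metres); E[cost] = 0.5 × $5 = $2.5.

$2.5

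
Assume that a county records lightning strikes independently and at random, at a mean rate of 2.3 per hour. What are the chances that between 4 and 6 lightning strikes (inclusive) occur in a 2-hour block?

Over the interval, μ = 2.3 × 2 = 4.6 (a 2-hour block = 2 hours).
P(4 ≤ N ≤ 6) = Σ_{j=4}^{6} e^(−4.6) · 4.6^j/j! ≈ 0.4923.

0.4923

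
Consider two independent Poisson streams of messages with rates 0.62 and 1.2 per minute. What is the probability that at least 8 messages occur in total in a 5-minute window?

0.6877

Independent Poisson processes superpose: combined rate λ = 0.62 + 1.2 = 1.82 per minute.
Over the interval, μ = 1.82 × 5 = 9.1 (a 5-minute window = 5 minutes).
P(N ≥ 8) = 1 − P(N ≤ 7) ≈ 0.6877.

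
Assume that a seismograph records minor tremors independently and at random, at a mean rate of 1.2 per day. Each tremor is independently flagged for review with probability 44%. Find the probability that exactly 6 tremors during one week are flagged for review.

Thinning: the tremors that are flagged for review themselves form a Poisson process with rate 0.44 × 1.2 = 0.528 per day.
Over the interval, μ = 0.528 × 7 = 3.696 (a week = 7 days).
P(N = 6) = e^(−3.696) · 3.696^6/6! ≈ 0.0879.

0.0879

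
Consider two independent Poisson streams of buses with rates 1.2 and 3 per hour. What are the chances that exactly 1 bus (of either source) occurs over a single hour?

Independent Poisson processes superpose: combined rate λ = 1.2 + 3 = 4.2 per hour.
So μ = 4.2.
P(N = 1) = e^(−4.2) · 4.2^1/1! ≈ 0.0630.

0.0630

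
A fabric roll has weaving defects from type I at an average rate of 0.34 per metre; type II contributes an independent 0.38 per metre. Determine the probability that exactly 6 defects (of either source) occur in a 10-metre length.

0.1445

Independent Poisson processes superpose: combined rate λ = 0.34 + 0.38 = 0.72 per metre.
Over the interval, μ = 0.72 × 10 = 7.2 (a 10-metre length = 10 metres).
P(N = 6) = e^(−7.2) · 7.2^6/6! ≈ 0.1445.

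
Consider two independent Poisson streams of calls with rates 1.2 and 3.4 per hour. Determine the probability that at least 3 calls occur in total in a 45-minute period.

Independent Poisson processes superpose: combined rate λ = 1.2 + 3.4 = 4.6 per hour.
Over the interval, μ = 4.6 × 0.75 = 3.45 (a 45-minute period = 0.75 hours).
P(N ≥ 3) = 1 − P(N ≤ 2) ≈ 0.6698.

0.6698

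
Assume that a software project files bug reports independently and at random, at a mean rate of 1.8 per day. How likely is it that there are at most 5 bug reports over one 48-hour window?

0.8441

Over the interval, μ = 1.8 × 2 = 3.6 (a 48-hour window = 2 days).
P(N ≤ 5) = Σ_{j=0}^{5} e^(−μ) μ^j/j! ≈ 0.8441.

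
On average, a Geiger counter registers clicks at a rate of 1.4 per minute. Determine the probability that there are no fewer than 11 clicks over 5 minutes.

Over the interval, μ = 1.4 × 5 = 7 (5 minutes).
P(N ≥ 11) = 1 − P(N ≤ 10) = 1 − Σ_{j=0}^{10} e^(−μ) μ^j/j! ≈ 0.0985.

0.0985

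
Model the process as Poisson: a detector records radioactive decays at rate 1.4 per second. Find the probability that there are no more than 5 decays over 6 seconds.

0.1573

Over the interval, μ = 1.4 × 6 = 8.4 (6 seconds).
P(N ≤ 5) = Σ_{j=0}^{5} e^(−μ) μ^j/j! ≈ 0.1573.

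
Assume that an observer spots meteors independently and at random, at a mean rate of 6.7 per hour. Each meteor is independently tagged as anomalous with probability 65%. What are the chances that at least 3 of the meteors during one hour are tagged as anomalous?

0.8094

Thinning: the meteors that are tagged as anomalous themselves form a Poisson process with rate 0.65 × 6.7 = 4.355 per hour.
So μ = 4.355.
P(N ≥ 3) = 1 − P(N ≤ 2) ≈ 0.8094.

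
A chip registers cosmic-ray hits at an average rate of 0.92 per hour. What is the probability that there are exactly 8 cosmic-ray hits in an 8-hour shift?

Over the interval, μ = 0.92 × 8 = 7.36 (an 8-hour shift = 8 hours).
P(N = 8) = e^(−μ) μ^8/8! = e^(−7.36) · 7.36^8/40320 ≈ 0.1359.

0.1359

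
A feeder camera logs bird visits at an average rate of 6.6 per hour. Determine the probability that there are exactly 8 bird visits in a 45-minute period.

0.0633

Over the interval, μ = 6.6 × 0.75 = 4.95 (a 45-minute period = 0.75 hours).
P(N = 8) = e^(−μ) μ^8/8! = e^(−4.95) · 4.95^8/40320 ≈ 0.0633.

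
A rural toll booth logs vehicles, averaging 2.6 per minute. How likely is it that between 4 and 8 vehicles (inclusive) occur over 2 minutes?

0.6800

Over the interval, μ = 2.6 × 2 = 5.2 (2 minutes).
P(4 ≤ N ≤ 8) = Σ_{j=4}^{8} e^(−5.2) · 5.2^j/j! ≈ 0.6800.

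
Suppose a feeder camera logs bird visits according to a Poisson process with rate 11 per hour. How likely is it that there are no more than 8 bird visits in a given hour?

With mean μ = 11 per hour,
P(N ≤ 8) = Σ_{j=0}^{8} e^(−μ) μ^j/j! ≈ 0.2320.

0.2320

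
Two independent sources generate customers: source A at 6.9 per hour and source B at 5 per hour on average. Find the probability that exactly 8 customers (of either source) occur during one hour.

0.0677

Independent Poisson processes superpose: combined rate λ = 6.9 + 5 = 11.9 per hour.
So μ = 11.9.
P(N = 8) = e^(−11.9) · 11.9^8/8! ≈ 0.0677.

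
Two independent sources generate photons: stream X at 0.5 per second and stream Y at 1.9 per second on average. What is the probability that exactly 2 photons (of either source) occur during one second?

0.2613

Independent Poisson processes superpose: combined rate λ = 0.5 + 1.9 = 2.4 per second.
So μ = 2.4.
P(N = 2) = e^(−2.4) · 2.4^2/2! ≈ 0.2613.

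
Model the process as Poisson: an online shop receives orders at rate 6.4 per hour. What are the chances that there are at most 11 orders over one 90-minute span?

0.7412

Over the interval, μ = 6.4 × 1.5 = 9.6 (a 90-minute span = 1.5 hours).
P(N ≤ 11) = Σ_{j=0}^{11} e^(−μ) μ^j/j! ≈ 0.7412.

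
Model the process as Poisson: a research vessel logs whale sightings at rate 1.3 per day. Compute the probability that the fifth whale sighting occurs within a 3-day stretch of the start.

Over the interval, μ = 1.3 × 3 = 3.9 (a 3-day stretch = 3 days).
The fifth arrival falls in the interval iff at least 5 events occur there: P(S_5 ≤ t) = P(N ≥ 5) = 1 − P(N ≤ 4) ≈ 0.3516.

0.3516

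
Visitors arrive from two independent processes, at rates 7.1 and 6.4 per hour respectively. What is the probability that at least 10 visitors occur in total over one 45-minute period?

Independent Poisson processes superpose: combined rate λ = 7.1 + 6.4 = 13.5 per hour.
Over the interval, μ = 13.5 × 0.75 = 10.125 (a 45-minute period = 0.75 hours).
P(N ≥ 10) = 1 − P(N ≤ 9) ≈ 0.5576.

0.5576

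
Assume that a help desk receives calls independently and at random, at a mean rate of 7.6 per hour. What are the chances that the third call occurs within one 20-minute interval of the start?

0.4647

Over the interval, μ = 7.6 × 1/3 ≈ 2.53333 (a 20-minute interval = 1/3 hours).
The third arrival falls in the interval iff at least 3 events occur there: P(S_3 ≤ t) = P(N ≥ 3) = 1 − P(N ≤ 2) ≈ 0.4647.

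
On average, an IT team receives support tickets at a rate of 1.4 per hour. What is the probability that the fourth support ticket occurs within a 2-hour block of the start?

0.3081

Over the interval, μ = 1.4 × 2 = 2.8 (a 2-hour block = 2 hours).
The fourth arrival falls in the interval iff at least 4 events occur there: P(S_4 ≤ t) = P(N ≥ 4) = 1 − P(N ≤ 3) ≈ 0.3081.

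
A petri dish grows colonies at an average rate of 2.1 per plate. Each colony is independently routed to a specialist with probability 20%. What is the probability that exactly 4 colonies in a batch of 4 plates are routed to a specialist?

Thinning: the colonies that are routed to a specialist themselves form a Poisson process with rate 0.2 × 2.1 = 0.42 per plate.
Over the interval, μ = 0.42 × 4 = 1.68 (a batch of 4 plates = 4 plates).
P(N = 4) = e^(−1.68) · 1.68^4/4! ≈ 0.0619.

0.0619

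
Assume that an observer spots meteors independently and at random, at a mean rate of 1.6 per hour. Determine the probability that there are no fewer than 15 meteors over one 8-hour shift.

0.3046

Over the interval, μ = 1.6 × 8 = 12.8 (an 8-hour shift = 8 hours).
P(N ≥ 15) = 1 − P(N ≤ 14) = 1 − Σ_{j=0}^{14} e^(−μ) μ^j/j! ≈ 0.3046.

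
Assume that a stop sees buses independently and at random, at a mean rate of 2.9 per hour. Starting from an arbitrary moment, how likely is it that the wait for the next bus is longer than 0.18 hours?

0.5933

The wait for the next event is exponential with rate λ = 2.9 per hour.
P(T > 0.18) = e^(−λt) = e^(−2.9 × 0.18) = e^(−0.522) ≈ 0.5933.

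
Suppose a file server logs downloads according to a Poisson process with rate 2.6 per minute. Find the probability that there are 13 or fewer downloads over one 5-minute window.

Over the interval, μ = 2.6 × 5 = 13 (a 5-minute window = 5 minutes).
P(N ≤ 13) = Σ_{j=0}^{13} e^(−μ) μ^j/j! ≈ 0.5730.

0.5730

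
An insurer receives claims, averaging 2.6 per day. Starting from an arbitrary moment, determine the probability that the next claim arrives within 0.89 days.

Inter-arrival times are exponential with rate λ = 2.6 per day.
P(T ≤ 0.89) = 1 − e^(−λt) = 1 − e^(−2.6 × 0.89) = 1 − e^(−2.314) ≈ 0.9011.

0.9011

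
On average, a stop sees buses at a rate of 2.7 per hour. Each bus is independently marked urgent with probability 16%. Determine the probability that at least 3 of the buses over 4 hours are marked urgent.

Thinning: the buses that are marked urgent themselves form a Poisson process with rate 0.16 × 2.7 = 0.432 per hour.
Over the interval, μ = 0.432 × 4 = 1.728 (4 hours).
P(N ≥ 3) = 1 − P(N ≤ 2) ≈ 0.2502.

0.2502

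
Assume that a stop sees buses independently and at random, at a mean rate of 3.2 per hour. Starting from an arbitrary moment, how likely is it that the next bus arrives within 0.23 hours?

Inter-arrival times are exponential with rate λ = 3.2 per hour.
P(T ≤ 0.23) = 1 − e^(−λt) = 1 − e^(−3.2 × 0.23) = 1 − e^(−0.736) ≈ 0.5210.

0.5210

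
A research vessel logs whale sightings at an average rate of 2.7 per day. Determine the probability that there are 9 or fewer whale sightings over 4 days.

0.3626

Over the interval, μ = 2.7 × 4 = 10.8 (4 days).
P(N ≤ 9) = Σ_{j=0}^{9} e^(−μ) μ^j/j! ≈ 0.3626.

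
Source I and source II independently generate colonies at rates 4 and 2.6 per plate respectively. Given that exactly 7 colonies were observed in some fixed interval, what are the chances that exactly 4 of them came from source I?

0.2887

Given the total, each event is independently from source I with probability p = λ_I/(λ_I+λ_II) = 4/6.6 ≈ 0.6061.
So K ~ Binomial(7, 4/6.6): P(K = 4) = C(7,4) · (4/6.6)^4 · (2.6/6.6)^3 ≈ 0.2887.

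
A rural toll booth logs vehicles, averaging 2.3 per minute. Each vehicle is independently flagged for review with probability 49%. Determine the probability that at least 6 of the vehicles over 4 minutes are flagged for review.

Thinning: the vehicles that are flagged for review themselves form a Poisson process with rate 0.49 × 2.3 = 1.127 per minute.
Over the interval, μ = 1.127 × 4 = 4.508 (4 minutes).
P(N ≥ 6) = 1 − P(N ≤ 5) ≈ 0.2984.

0.2984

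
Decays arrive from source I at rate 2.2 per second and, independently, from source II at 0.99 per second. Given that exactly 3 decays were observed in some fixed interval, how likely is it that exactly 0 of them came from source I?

0.0299

Given the total, each event is independently from source I with probability p = λ_I/(λ_I+λ_II) = 2.2/3.19 ≈ 0.6897.
So K ~ Binomial(3, 2.2/3.19): P(K = 0) = C(3,0) · (2.2/3.19)^0 · (0.99/3.19)^3 ≈ 0.0299.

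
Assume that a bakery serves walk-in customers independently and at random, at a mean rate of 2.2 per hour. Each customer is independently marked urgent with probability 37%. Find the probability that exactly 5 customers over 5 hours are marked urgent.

0.1589

Thinning: the customers that are marked urgent themselves form a Poisson process with rate 0.37 × 2.2 = 0.814 per hour.
Over the interval, μ = 0.814 × 5 = 4.07 (5 hours).
P(N = 5) = e^(−4.07) · 4.07^5/5! ≈ 0.1589.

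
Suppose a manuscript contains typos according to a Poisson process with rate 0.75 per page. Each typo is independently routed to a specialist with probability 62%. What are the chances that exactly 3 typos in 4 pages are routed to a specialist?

Thinning: the typos that are routed to a specialist themselves form a Poisson process with rate 0.62 × 0.75 = 0.465 per page.
Over the interval, μ = 0.465 × 4 = 1.86 (4 pages).
P(N = 3) = e^(−1.86) · 1.86^3/3! ≈ 0.1670.

0.1670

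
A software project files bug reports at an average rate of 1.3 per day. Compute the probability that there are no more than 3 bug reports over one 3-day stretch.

0.4532

Over the interval, μ = 1.3 × 3 = 3.9 (a 3-day stretch = 3 days).
P(N ≤ 3) = Σ_{j=0}^{3} e^(−μ) μ^j/j! ≈ 0.4532.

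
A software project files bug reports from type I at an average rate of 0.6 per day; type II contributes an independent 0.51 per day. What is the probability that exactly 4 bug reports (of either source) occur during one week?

Independent Poisson processes superpose: combined rate λ = 0.6 + 0.51 = 1.11 per day.
Over the interval, μ = 1.11 × 7 = 7.77 (a week = 7 days).
P(N = 4) = e^(−7.77) · 7.77^4/4! ≈ 0.0641.

0.0641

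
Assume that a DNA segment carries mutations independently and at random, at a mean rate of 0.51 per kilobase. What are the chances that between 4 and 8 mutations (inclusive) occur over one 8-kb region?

Over the interval, μ = 0.51 × 8 = 4.08 (an 8-kb region = 8 kilobases).
P(4 ≤ N ≤ 8) = Σ_{j=4}^{8} e^(−4.08) · 4.08^j/j! ≈ 0.5582.

0.5582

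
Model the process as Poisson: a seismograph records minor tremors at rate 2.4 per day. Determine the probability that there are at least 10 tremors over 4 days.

Over the interval, μ = 2.4 × 4 = 9.6 (4 days).
P(N ≥ 10) = 1 − P(N ≤ 9) = 1 − Σ_{j=0}^{9} e^(−μ) μ^j/j! ≈ 0.4911.

0.4911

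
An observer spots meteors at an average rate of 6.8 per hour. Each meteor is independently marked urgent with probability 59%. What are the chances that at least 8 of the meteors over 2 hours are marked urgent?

0.5504

Thinning: the meteors that are marked urgent themselves form a Poisson process with rate 0.59 × 6.8 = 4.012 per hour.
Over the interval, μ = 4.012 × 2 = 8.024 (2 hours).
P(N ≥ 8) = 1 − P(N ≤ 7) ≈ 0.5504.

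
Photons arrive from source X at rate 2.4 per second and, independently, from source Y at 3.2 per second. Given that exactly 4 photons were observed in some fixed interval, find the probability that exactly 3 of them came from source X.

Given the total, each event is independently from source X with probability p = λ_X/(λ_X+λ_Y) = 2.4/5.6 ≈ 0.4286.
So K ~ Binomial(4, 2.4/5.6): P(K = 3) = C(4,3) · (2.4/5.6)^3 · (3.2/5.6)^1 ≈ 0.1799.

0.1799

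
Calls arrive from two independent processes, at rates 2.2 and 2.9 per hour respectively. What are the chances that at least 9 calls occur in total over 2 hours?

0.6892

Independent Poisson processes superpose: combined rate λ = 2.2 + 2.9 = 5.1 per hour.
Over the interval, μ = 5.1 × 2 = 10.2 (2 hours).
P(N ≥ 9) = 1 − P(N ≤ 8) ≈ 0.6892.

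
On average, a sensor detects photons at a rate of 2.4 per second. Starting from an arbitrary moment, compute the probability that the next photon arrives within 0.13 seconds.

0.2680

Inter-arrival times are exponential with rate λ = 2.4 per second.
P(T ≤ 0.13) = 1 − e^(−λt) = 1 − e^(−2.4 × 0.13) = 1 − e^(−0.312) ≈ 0.2680.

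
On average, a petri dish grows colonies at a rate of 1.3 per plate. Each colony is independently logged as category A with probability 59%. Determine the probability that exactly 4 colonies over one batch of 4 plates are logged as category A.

0.1717

Thinning: the colonies that are logged as category A themselves form a Poisson process with rate 0.59 × 1.3 = 0.767 per plate.
Over the interval, μ = 0.767 × 4 = 3.068 (a batch of 4 plates = 4 plates).
P(N = 4) = e^(−3.068) · 3.068^4/4! ≈ 0.1717.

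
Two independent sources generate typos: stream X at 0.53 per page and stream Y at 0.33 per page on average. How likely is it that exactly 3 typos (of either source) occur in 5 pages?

0.1798

Independent Poisson processes superpose: combined rate λ = 0.53 + 0.33 = 0.86 per page.
Over the interval, μ = 0.86 × 5 = 4.3 (5 pages).
P(N = 3) = e^(−4.3) · 4.3^3/3! ≈ 0.1798.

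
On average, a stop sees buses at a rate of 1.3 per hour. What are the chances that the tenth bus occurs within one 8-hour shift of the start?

0.5910

Over the interval, μ = 1.3 × 8 = 10.4 (an 8-hour shift = 8 hours).
The tenth arrival falls in the interval iff at least 10 events occur there: P(S_10 ≤ t) = P(N ≥ 10) = 1 − P(N ≤ 9) ≈ 0.5910.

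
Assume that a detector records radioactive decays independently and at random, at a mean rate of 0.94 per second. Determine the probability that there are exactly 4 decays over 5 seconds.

Over the interval, μ = 0.94 × 5 = 4.7 (5 seconds).
P(N = 4) = e^(−μ) μ^4/4! = e^(−4.7) · 4.7^4/24 ≈ 0.1849.

0.1849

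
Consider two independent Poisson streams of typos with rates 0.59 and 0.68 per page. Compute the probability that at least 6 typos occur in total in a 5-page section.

Independent Poisson processes superpose: combined rate λ = 0.59 + 0.68 = 1.27 per page.
Over the interval, μ = 1.27 × 5 = 6.35 (a 5-page section = 5 pages).
P(N ≥ 6) = 1 − P(N ≤ 5) ≈ 0.6088.

0.6088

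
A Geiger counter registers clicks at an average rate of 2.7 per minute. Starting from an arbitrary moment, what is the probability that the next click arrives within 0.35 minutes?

Inter-arrival times are exponential with rate λ = 2.7 per minute.
P(T ≤ 0.35) = 1 − e^(−λt) = 1 − e^(−2.7 × 0.35) = 1 − e^(−0.945) ≈ 0.6113.

0.6113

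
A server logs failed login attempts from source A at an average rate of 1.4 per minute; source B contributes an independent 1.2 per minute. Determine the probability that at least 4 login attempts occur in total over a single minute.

Independent Poisson processes superpose: combined rate λ = 1.4 + 1.2 = 2.6 per minute.
So μ = 2.6.
P(N ≥ 4) = 1 − P(N ≤ 3) ≈ 0.2640.

0.2640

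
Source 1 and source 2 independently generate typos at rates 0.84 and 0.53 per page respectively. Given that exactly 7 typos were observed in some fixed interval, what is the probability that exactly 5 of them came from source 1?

Given the total, each event is independently from source 1 with probability p = λ_1/(λ_1+λ_2) = 0.84/1.37 ≈ 0.6131.
So K ~ Binomial(7, 0.84/1.37): P(K = 5) = C(7,5) · (0.84/1.37)^5 · (0.53/1.37)^2 ≈ 0.2723.

0.2723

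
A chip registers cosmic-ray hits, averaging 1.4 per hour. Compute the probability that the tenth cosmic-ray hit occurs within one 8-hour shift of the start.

0.6808

Over the interval, μ = 1.4 × 8 = 11.2 (an 8-hour shift = 8 hours).
The tenth arrival falls in the interval iff at least 10 events occur there: P(S_10 ≤ t) = P(N ≥ 10) = 1 − P(N ≤ 9) ≈ 0.6808.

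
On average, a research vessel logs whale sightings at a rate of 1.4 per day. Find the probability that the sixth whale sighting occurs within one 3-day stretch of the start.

Over the interval, μ = 1.4 × 3 = 4.2 (a 3-day stretch = 3 days).
The sixth arrival falls in the interval iff at least 6 events occur there: P(S_6 ≤ t) = P(N ≥ 6) = 1 − P(N ≤ 5) ≈ 0.2469.

0.2469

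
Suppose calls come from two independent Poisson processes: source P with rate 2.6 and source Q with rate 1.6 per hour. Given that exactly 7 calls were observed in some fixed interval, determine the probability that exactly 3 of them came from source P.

0.1749

Given the total, each event is independently from source P with probability p = λ_P/(λ_P+λ_Q) = 2.6/4.2 ≈ 0.6190.
So K ~ Binomial(7, 2.6/4.2): P(K = 3) = C(7,3) · (2.6/4.2)^3 · (1.6/4.2)^4 ≈ 0.1749.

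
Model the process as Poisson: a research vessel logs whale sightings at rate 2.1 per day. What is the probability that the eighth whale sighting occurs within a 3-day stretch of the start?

Over the interval, μ = 2.1 × 3 = 6.3 (a 3-day stretch = 3 days).
The eighth arrival falls in the interval iff at least 8 events occur there: P(S_8 ≤ t) = P(N ≥ 8) = 1 − P(N ≤ 7) ≈ 0.2983.

0.2983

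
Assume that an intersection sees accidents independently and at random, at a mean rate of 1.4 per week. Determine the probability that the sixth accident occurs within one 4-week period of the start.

0.4881

Over the interval, μ = 1.4 × 4 = 5.6 (a 4-week period = 4 weeks).
The sixth arrival falls in the interval iff at least 6 events occur there: P(S_6 ≤ t) = P(N ≥ 6) = 1 − P(N ≤ 5) ≈ 0.4881.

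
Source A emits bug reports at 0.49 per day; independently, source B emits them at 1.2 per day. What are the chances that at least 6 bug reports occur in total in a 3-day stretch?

0.3963

Independent Poisson processes superpose: combined rate λ = 0.49 + 1.2 = 1.69 per day.
Over the interval, μ = 1.69 × 3 = 5.07 (a 3-day stretch = 3 days).
P(N ≥ 6) = 1 − P(N ≤ 5) ≈ 0.3963.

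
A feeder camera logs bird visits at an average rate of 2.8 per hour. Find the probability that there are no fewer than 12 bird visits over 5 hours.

0.7400

Over the interval, μ = 2.8 × 5 = 14 (5 hours).
P(N ≥ 12) = 1 − P(N ≤ 11) = 1 − Σ_{j=0}^{11} e^(−μ) μ^j/j! ≈ 0.7400.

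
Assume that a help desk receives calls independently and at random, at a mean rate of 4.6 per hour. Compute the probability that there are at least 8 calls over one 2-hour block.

Over the interval, μ = 4.6 × 2 = 9.2 (a 2-hour block = 2 hours).
P(N ≥ 8) = 1 − P(N ≤ 7) = 1 − Σ_{j=0}^{7} e^(−μ) μ^j/j! ≈ 0.6990.

0.6990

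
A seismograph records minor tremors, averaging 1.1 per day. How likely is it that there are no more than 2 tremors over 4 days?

0.1851

Over the interval, μ = 1.1 × 4 = 4.4 (4 days).
P(N ≤ 2) = Σ_{j=0}^{2} e^(−μ) μ^j/j! ≈ 0.1851.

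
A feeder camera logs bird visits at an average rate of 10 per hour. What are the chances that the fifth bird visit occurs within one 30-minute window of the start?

Over the interval, μ = 10 × 0.5 = 5 (a 30-minute window = 0.5 hours).
The fifth arrival falls in the interval iff at least 5 events occur there: P(S_5 ≤ t) = P(N ≥ 5) = 1 − P(N ≤ 4) ≈ 0.5595.

0.5595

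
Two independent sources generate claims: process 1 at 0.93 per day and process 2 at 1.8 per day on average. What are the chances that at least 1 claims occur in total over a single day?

Independent Poisson processes superpose: combined rate λ = 0.93 + 1.8 = 2.73 per day.
So μ = 2.73.
P(N ≥ 1) = 1 − P(N ≤ 0) ≈ 0.9348.

0.9348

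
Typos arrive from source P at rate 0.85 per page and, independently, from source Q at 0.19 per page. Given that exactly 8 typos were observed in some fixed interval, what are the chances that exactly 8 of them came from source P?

Given the total, each event is independently from source P with probability p = λ_P/(λ_P+λ_Q) = 0.85/1.04 ≈ 0.8173.
So K ~ Binomial(8, 0.85/1.04): P(K = 8) = C(8,8) · (0.85/1.04)^8 · (0.19/1.04)^0 ≈ 0.1991.

0.1991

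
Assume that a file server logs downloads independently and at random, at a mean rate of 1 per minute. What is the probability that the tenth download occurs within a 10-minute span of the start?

0.5421

Over the interval, μ = 1 × 10 = 10 (a 10-minute span = 10 minutes).
The tenth arrival falls in the interval iff at least 10 events occur there: P(S_10 ≤ t) = P(N ≥ 10) = 1 − P(N ≤ 9) ≈ 0.5421.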